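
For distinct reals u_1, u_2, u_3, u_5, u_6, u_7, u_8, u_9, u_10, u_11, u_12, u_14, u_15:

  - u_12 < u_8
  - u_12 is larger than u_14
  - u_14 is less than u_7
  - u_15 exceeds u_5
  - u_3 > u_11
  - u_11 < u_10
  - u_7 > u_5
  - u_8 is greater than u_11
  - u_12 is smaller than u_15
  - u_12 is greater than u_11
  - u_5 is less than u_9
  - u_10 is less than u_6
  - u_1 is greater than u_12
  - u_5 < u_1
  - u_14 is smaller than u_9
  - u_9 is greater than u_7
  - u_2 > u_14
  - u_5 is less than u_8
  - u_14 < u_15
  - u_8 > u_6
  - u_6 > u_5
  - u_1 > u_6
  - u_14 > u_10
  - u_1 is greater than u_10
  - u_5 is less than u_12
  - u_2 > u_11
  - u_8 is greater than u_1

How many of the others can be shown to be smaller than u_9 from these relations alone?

The elements the relations force below u_9 are u_11, u_10, u_5, u_14, u_7 — no chain reaches any other.
That is 5.

5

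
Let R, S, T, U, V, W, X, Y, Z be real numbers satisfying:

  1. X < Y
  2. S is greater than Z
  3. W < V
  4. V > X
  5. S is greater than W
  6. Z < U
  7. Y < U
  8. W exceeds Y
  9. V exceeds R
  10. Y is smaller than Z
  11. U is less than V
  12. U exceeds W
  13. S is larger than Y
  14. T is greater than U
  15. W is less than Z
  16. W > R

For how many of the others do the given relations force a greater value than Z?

The elements the relations force above Z are U, T, S, V — no chain reaches any other.
That is 4.

4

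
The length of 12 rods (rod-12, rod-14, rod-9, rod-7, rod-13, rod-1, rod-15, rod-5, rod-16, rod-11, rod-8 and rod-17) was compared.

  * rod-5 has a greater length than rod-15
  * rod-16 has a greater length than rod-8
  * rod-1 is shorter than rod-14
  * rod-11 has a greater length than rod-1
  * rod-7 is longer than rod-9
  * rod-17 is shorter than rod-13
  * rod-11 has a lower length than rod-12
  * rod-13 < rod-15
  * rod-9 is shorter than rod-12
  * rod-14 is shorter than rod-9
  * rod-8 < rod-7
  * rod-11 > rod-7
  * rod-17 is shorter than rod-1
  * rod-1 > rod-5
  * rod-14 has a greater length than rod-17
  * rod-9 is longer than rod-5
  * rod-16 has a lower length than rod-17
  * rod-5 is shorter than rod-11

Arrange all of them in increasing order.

rod-8 < rod-16 < rod-17 < rod-13 < rod-15 < rod-5 < rod-1 < rod-14 < rod-9 < rod-7 < rod-11 < rod-12

Each adjacent pair is fixed by a given relation: rod-8 < rod-16; rod-16 < rod-17; rod-17 < rod-13; rod-13 < rod-15; rod-15 < rod-5; rod-5 < rod-1; rod-1 < rod-14; rod-14 < rod-9; rod-9 < rod-7; rod-7 < rod-11; rod-11 < rod-12. Chaining them end to end gives the full order.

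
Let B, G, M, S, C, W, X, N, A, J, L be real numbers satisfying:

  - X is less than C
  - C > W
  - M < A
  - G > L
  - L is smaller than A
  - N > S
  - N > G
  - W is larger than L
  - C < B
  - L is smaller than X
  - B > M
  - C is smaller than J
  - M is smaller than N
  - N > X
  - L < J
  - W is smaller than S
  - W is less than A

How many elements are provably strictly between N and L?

4

Chaining upward from L reaches: W, X, C, J, G, B, A, S.
Chaining downward from N reaches: W, X, M, G, S.
Strictly between L and N are those in both lists: W, X, G, S — 4 elements.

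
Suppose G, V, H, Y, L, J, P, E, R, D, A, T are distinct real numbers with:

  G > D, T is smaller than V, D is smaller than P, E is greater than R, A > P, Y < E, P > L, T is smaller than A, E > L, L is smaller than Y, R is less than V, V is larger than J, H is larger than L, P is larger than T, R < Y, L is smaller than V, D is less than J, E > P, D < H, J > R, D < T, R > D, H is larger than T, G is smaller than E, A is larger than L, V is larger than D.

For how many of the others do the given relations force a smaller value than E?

The elements the relations force below E are D, R, T, L, G, P, Y — no chain reaches any other.
That is 7.

7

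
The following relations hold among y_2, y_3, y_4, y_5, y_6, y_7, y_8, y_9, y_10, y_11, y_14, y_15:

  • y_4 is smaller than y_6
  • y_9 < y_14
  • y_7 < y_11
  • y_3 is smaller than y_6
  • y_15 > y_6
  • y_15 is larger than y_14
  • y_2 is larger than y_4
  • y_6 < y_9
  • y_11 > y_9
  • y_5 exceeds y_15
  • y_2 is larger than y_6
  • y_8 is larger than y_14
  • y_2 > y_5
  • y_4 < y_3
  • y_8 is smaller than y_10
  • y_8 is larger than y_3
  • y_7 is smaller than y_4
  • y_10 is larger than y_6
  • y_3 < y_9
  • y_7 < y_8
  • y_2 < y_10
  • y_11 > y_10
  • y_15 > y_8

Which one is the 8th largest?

Piecing the relations together gives one ordering: y_7 < y_4 < y_3 < y_6 < y_9 < y_14 < y_8 < y_15 < y_5 < y_2 < y_10 < y_11.
Counting 8 from the largest end gives y_9.

y_9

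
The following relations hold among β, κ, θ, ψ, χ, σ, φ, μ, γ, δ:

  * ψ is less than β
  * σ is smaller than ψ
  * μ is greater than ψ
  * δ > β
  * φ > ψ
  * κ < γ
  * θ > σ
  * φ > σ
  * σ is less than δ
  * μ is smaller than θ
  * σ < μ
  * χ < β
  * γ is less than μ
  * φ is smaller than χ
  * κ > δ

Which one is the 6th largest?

β

The consecutive relations fix a unique order: σ < ψ < φ < χ < β < δ < κ < γ < μ < θ.
The 6th largest is β.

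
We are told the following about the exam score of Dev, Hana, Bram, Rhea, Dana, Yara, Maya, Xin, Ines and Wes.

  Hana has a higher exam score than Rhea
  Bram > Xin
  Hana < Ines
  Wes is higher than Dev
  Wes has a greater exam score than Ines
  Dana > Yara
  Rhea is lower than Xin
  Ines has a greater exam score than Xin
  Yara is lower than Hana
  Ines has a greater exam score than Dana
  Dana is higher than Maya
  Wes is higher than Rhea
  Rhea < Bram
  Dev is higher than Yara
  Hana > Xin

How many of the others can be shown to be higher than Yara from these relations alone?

Directly above Yara: Dana, Hana, Dev.
One step further: Ines, Wes (5 so far).
No other element is forced above Yara by the given relations, so the count is 5.

5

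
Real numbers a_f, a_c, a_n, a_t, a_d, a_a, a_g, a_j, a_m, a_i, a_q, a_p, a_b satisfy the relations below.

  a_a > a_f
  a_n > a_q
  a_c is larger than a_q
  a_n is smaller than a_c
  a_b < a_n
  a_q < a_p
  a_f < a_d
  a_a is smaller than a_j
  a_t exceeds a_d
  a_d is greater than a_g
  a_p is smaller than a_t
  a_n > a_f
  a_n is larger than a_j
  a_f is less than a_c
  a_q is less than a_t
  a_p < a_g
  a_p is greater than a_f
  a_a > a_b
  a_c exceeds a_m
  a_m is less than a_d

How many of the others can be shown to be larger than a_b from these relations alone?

Directly above a_b: a_a, a_n.
One step further: a_j, a_c (4 so far).
Nothing else is reachable above a_b; 4 in all.

4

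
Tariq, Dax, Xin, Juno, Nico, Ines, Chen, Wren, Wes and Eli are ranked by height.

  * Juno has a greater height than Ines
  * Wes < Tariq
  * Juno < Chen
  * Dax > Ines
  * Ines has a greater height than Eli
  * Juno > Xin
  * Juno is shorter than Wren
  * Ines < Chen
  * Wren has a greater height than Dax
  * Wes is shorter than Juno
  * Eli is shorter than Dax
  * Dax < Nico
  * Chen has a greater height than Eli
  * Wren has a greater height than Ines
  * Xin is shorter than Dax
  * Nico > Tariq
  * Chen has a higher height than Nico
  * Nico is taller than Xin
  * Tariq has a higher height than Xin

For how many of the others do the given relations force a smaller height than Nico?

From Nico the given relations immediately reach Xin, Dax, Tariq.
From those, Eli, Wes, Ines — 6 in total.
Nothing else is reachable below Nico; 6 in all.

6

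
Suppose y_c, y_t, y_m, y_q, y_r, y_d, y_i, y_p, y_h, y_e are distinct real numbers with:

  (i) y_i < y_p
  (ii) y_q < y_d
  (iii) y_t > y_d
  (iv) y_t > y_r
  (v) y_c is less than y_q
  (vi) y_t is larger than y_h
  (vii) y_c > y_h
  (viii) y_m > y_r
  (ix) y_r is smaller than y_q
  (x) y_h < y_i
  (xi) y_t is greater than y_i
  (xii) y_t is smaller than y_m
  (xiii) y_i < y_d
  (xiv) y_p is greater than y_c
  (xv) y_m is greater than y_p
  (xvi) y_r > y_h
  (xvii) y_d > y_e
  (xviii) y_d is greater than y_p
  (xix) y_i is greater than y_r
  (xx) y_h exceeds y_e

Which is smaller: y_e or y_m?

y_e

Following the relations from y_e: y_e < y_h < y_c < y_p < y_d < y_t < y_m.
So y_e < y_m; y_e is the smaller of the two.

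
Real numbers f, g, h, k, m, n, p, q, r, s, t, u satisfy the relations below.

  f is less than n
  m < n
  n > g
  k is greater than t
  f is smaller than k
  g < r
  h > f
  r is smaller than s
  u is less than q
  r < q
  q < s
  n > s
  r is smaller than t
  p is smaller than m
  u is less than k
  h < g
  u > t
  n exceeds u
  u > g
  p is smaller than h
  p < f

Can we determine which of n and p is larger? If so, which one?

n

Chaining the given relations: p < f < h < g < r < t < u < q < s < n.
So n is larger.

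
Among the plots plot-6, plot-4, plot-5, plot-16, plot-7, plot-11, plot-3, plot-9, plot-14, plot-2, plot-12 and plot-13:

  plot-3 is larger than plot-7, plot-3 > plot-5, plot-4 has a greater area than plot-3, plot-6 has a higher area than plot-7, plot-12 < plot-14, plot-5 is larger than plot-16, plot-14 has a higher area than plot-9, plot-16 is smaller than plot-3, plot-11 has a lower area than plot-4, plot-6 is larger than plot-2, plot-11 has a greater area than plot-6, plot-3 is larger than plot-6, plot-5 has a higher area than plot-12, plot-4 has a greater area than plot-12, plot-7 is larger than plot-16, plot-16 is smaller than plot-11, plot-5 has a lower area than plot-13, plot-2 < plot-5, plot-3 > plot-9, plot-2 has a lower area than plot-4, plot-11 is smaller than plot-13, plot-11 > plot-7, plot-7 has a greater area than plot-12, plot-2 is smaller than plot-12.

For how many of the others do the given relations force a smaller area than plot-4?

9

From plot-4 the given relations immediately reach plot-2, plot-12, plot-3, plot-11.
From those, plot-9, plot-16, plot-7, plot-6, plot-5 — 9 in total.
No other element is forced below plot-4 by the given relations, so the count is 9.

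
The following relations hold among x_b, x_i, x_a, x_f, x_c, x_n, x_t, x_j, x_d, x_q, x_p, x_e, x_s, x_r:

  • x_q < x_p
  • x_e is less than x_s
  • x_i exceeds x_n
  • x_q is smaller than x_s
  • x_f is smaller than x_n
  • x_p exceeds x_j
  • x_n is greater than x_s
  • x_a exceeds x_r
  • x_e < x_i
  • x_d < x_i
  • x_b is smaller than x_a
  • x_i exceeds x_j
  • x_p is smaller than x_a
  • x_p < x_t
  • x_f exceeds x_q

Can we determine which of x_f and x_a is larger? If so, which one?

Following every chain through x_f: above x_f we get x_n, x_i; below x_f we get x_q.
x_a is not reached, and no chain runs the other way from x_a to x_f.
So the given relations leave the order of x_f and x_a undetermined.

undetermined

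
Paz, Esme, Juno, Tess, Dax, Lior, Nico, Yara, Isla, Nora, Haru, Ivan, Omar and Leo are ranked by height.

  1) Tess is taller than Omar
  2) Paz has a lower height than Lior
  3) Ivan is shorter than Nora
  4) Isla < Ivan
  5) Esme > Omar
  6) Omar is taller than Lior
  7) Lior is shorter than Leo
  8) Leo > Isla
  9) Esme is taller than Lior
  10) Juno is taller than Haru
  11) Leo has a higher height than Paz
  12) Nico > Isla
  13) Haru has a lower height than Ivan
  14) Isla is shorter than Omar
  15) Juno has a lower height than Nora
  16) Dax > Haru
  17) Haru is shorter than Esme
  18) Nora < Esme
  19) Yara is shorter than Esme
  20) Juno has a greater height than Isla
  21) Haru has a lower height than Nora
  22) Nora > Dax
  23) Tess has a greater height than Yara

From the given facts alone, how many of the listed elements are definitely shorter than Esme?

10

Directly below Esme: Yara, Haru, Lior, Omar, Nora.
One step further: Isla, Dax, Juno, Paz, Ivan (10 so far).
Nothing else is reachable below Esme; 10 in all.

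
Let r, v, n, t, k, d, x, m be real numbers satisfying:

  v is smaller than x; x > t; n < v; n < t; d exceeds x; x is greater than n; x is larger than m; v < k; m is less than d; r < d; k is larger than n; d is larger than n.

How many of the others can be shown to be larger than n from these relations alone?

5

From n the given relations immediately reach t, v, x, d, k.
Nothing else is reachable above n; 5 in all.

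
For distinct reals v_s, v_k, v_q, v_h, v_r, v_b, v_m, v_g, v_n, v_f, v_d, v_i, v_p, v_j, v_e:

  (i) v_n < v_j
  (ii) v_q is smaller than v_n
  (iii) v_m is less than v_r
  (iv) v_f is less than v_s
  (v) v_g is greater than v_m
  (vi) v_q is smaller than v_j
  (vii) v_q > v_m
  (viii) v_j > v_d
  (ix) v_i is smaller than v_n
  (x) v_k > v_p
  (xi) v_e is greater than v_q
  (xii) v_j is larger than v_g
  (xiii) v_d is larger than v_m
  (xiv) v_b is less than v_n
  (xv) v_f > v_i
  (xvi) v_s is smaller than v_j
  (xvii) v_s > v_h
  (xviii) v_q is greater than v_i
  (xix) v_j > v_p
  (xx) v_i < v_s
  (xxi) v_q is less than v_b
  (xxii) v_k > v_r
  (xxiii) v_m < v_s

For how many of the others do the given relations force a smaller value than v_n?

The elements the relations force below v_n are v_i, v_m, v_q, v_b — no chain reaches any other.
That is 4.

4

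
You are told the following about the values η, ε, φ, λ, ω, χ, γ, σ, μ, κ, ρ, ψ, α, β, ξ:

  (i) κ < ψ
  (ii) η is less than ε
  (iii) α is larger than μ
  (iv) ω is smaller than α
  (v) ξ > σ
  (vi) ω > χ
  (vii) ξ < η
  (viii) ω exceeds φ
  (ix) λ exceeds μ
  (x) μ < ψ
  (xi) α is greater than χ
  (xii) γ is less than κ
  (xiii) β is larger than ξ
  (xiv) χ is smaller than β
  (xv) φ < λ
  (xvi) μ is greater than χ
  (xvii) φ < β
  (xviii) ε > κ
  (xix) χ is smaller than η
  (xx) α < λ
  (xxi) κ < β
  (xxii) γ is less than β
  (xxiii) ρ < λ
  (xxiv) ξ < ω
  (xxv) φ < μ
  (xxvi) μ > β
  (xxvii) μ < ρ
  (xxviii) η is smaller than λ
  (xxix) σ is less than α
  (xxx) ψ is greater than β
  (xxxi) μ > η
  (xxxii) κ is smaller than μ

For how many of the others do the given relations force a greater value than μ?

4

Directly above μ: ψ, ρ, α, λ.
Nothing else is reachable above μ; 4 in all.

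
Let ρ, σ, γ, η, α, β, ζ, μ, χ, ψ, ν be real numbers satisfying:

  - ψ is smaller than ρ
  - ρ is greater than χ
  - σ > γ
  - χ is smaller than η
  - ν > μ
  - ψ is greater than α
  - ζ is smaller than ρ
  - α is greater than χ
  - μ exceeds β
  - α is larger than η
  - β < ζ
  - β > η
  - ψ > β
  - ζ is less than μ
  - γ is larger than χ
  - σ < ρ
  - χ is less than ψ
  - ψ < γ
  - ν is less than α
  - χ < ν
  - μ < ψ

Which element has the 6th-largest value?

The consecutive relations fix a unique order: χ < η < β < ζ < μ < ν < α < ψ < γ < σ < ρ.
The 6th largest is ν.

ν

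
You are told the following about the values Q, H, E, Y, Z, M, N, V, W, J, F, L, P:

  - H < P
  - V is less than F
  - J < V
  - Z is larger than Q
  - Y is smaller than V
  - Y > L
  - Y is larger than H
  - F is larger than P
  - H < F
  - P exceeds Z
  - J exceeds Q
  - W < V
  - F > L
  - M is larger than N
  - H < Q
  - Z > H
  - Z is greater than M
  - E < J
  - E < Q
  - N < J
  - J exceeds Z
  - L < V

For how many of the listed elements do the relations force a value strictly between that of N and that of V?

The relations place N below V. An element lies strictly between them when it is forced above N and also forced below V.
Above N: {M, Z, P, J, F}. Below V: {E, H, L, M, Y, Q, Z, J, W}.
Intersection: {M, Z, J} — 3.

3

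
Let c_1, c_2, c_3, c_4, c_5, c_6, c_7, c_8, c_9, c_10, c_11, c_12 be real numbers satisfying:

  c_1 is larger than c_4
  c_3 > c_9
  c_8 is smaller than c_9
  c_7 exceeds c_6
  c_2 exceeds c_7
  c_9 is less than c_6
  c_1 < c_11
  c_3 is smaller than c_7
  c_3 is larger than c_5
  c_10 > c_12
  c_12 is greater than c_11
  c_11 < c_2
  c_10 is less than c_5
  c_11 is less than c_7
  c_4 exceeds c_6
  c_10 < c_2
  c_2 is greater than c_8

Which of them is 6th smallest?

c_11

Piecing the relations together gives one ordering: c_8 < c_9 < c_6 < c_4 < c_1 < c_11 < c_12 < c_10 < c_5 < c_3 < c_7 < c_2.
Counting 6 from the smallest end gives c_11.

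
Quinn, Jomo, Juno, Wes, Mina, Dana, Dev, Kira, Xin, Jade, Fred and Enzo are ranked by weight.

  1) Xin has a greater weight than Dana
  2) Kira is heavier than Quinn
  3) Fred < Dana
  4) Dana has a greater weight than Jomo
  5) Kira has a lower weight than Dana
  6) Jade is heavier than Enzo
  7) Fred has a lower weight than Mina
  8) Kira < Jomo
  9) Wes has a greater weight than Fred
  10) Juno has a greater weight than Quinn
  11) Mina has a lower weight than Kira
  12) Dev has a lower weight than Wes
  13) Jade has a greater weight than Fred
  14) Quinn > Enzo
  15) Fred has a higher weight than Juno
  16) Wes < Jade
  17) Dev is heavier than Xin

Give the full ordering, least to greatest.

Enzo < Quinn < Juno < Fred < Mina < Kira < Jomo < Dana < Xin < Dev < Wes < Jade

The consecutive links are each given: Enzo < Quinn; Quinn < Juno; Juno < Fred; Fred < Mina; Mina < Kira; Kira < Jomo; Jomo < Dana; Dana < Xin; Xin < Dev; Dev < Wes; Wes < Jade.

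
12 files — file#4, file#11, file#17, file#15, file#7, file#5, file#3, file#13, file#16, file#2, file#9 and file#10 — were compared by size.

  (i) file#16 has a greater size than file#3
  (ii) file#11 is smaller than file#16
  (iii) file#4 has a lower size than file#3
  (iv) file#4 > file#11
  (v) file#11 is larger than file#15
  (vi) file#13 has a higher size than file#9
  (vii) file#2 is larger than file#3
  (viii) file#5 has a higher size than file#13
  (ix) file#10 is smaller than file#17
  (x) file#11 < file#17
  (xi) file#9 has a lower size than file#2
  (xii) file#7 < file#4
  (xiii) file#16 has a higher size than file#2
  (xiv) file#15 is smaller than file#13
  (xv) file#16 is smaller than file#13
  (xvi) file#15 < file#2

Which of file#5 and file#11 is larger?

file#5

file#11 < file#4 and file#4 < file#3 give file#11 < file#3.
With file#3 < file#2: file#11 < file#4 < file#3 < file#2.
With file#2 < file#16: file#11 < file#4 < file#3 < file#2 < file#16.
Then file#16 < file#13 extends the chain to file#13.
With file#13 < file#5: file#11 < file#4 < file#3 < file#2 < file#16 < file#13 < file#5.
So file#11 < file#5; file#5 is the larger of the two.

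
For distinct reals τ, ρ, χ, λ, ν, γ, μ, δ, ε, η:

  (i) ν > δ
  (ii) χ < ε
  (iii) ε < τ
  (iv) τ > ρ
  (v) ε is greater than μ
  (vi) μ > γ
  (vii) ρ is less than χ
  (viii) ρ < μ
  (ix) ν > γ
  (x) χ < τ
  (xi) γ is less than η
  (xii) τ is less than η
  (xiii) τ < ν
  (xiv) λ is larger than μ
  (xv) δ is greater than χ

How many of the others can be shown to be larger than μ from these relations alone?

From μ the given relations immediately reach ε, λ.
From those, τ — 3 in total.
From those, η, ν — 5 in total.
Nothing else is reachable above μ; 5 in all.

5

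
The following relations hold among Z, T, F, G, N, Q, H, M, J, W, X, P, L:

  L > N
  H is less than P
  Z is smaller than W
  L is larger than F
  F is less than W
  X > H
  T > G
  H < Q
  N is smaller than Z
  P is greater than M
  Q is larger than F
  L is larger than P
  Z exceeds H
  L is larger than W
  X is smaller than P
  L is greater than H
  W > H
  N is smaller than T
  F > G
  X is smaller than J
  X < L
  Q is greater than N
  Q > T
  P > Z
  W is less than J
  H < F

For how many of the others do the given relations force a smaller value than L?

9

Directly below L: H, N, X, F, W, P.
One step further: M, G, Z (9 so far).
Nothing else is reachable below L; 9 in all.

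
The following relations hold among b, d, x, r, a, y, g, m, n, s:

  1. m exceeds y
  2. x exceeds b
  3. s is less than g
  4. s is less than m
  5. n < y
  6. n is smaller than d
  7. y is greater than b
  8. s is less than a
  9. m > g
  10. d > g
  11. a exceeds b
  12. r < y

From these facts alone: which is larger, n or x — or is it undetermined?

Following every chain through n: above n we get y, d, m.
x is not reached, and no chain runs the other way from x to n.
So the given relations leave the order of n and x undetermined.

undetermined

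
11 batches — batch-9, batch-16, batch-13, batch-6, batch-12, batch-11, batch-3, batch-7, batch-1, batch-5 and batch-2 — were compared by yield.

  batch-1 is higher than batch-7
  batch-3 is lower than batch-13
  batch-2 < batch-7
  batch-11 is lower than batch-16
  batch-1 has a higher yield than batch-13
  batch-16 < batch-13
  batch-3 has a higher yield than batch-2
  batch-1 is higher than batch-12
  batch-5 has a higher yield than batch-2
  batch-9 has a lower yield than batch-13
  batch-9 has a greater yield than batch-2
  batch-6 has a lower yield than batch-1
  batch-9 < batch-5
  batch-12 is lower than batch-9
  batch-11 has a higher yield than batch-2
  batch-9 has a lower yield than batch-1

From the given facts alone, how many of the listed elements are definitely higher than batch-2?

8

From batch-2 the given relations immediately reach batch-7, batch-3, batch-11, batch-9, batch-5.
From those, batch-16, batch-13, batch-1 — 8 in total.
Nothing else is reachable above batch-2; 8 in all.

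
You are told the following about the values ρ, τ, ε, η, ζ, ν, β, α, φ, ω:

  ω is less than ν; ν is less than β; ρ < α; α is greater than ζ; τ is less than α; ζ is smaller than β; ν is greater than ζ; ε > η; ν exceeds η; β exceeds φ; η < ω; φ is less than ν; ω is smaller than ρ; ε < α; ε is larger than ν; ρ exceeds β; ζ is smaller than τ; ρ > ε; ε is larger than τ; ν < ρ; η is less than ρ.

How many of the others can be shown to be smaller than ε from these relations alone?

6

From ε the given relations immediately reach η, τ, ν.
From those, φ, ζ, ω — 6 in total.
Nothing else is reachable below ε; 6 in all.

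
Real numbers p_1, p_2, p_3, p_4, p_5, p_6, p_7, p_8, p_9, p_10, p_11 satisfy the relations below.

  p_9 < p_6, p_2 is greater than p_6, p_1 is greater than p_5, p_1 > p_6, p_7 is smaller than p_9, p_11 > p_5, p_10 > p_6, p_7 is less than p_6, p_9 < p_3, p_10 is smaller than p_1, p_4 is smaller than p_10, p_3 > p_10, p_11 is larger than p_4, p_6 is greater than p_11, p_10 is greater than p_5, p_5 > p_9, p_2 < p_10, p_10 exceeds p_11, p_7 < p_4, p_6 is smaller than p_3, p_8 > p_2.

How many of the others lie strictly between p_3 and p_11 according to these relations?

3

Chaining upward from p_11 reaches: p_6, p_2, p_10, p_1, p_8.
Chaining downward from p_3 reaches: p_7, p_9, p_4, p_5, p_6, p_2, p_10.
Strictly between p_11 and p_3 are those in both lists: p_6, p_2, p_10 — 3 elements.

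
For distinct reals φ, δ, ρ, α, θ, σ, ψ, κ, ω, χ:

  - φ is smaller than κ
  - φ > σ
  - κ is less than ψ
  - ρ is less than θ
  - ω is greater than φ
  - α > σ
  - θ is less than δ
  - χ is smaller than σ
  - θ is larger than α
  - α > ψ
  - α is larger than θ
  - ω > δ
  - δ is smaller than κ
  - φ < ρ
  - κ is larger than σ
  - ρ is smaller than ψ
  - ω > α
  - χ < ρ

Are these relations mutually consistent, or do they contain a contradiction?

We have α < θ stated directly, yet also θ < δ < κ < ψ < α by chaining the others — so θ < α. Contradiction.

inconsistent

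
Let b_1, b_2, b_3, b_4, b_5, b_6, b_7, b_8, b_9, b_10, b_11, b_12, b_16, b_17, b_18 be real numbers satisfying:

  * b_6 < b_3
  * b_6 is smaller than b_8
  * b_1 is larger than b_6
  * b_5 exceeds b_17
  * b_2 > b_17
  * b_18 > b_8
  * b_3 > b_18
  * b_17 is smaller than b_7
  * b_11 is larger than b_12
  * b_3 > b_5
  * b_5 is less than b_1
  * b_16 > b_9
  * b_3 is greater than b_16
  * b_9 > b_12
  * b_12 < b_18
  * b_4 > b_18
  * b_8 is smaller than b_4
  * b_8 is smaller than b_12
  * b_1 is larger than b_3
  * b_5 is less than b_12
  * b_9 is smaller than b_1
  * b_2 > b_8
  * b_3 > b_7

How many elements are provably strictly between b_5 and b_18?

The relations place b_5 below b_18. An element lies strictly between them when it is forced above b_5 and also forced below b_18.
Above b_5: {b_12, b_9, b_16, b_4, b_11, b_3, b_1}. Below b_18: {b_6, b_17, b_8, b_12}.
Intersection: {b_12} — 1.

1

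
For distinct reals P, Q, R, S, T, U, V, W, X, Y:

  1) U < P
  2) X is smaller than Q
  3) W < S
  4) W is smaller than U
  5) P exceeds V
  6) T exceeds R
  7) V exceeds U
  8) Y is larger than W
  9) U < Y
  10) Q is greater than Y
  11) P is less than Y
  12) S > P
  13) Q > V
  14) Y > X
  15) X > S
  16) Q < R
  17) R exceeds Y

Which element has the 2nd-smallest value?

U

Piecing the relations together gives one ordering: W < U < V < P < S < X < Y < Q < R < T.
The 2nd smallest is U.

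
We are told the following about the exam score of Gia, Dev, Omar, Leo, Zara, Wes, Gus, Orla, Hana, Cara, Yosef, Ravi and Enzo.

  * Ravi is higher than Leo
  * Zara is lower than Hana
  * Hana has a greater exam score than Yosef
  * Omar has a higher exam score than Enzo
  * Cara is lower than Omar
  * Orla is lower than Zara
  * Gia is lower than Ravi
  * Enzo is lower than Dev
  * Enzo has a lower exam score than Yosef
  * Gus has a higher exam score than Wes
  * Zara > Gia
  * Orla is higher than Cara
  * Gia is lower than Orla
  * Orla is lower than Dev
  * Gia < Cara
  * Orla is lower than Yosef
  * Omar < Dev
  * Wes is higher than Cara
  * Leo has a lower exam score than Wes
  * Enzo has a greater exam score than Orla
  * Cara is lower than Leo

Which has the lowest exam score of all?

Gia

Cara is not least since Gia < Cara; Orla is not least since Gia < Orla; Leo is not least since Cara < Leo; Enzo is not least since Orla < Enzo; Zara is not least since Gia < Zara; Yosef is not least since Enzo < Yosef; Hana is not least since Zara < Hana; Wes is not least since Cara < Wes; Ravi is not least since Leo < Ravi; Omar is not least since Enzo < Omar; Dev is not least since Orla < Dev; Gus is not least since Wes < Gus.
Only Gia has nothing below it, so Gia is the lowest exam score.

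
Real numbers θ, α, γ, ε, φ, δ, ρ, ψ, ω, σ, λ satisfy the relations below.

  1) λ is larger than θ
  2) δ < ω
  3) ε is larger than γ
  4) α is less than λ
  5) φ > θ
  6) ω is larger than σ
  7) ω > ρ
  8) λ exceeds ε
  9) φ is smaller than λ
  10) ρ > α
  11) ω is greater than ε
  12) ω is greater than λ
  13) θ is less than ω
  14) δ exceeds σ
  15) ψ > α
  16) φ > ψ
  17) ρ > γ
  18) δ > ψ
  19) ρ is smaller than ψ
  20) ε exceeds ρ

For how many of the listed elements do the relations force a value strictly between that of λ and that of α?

Chaining upward from α reaches: ρ, ε, ψ, φ, δ, ω.
Chaining downward from λ reaches: γ, ρ, θ, ε, ψ, φ.
Strictly between α and λ are those in both lists: ρ, ε, ψ, φ — 4 elements.

4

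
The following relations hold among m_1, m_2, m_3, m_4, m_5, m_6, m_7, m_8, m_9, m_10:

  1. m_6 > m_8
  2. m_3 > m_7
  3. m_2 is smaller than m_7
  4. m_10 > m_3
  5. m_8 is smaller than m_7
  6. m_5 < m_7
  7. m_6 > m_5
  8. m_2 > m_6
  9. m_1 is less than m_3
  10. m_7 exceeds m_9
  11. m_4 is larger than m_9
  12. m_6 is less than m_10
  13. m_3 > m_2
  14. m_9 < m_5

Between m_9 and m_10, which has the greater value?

The relevant relations are m_9 < m_5; m_5 < m_6; m_6 < m_2; m_2 < m_7; m_7 < m_3; m_3 < m_10.
Together: m_9 < m_5 < m_6 < m_2 < m_7 < m_3 < m_10.
So m_9 < m_10; m_10 is the larger of the two.

m_10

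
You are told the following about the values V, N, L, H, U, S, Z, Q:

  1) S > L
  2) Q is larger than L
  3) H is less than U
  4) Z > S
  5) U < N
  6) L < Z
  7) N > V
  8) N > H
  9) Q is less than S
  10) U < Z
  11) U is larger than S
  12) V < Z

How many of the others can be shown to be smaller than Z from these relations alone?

6

Directly below Z: L, V, S, U.
One step further: Q, H (6 so far).
Nothing else is reachable below Z; 6 in all.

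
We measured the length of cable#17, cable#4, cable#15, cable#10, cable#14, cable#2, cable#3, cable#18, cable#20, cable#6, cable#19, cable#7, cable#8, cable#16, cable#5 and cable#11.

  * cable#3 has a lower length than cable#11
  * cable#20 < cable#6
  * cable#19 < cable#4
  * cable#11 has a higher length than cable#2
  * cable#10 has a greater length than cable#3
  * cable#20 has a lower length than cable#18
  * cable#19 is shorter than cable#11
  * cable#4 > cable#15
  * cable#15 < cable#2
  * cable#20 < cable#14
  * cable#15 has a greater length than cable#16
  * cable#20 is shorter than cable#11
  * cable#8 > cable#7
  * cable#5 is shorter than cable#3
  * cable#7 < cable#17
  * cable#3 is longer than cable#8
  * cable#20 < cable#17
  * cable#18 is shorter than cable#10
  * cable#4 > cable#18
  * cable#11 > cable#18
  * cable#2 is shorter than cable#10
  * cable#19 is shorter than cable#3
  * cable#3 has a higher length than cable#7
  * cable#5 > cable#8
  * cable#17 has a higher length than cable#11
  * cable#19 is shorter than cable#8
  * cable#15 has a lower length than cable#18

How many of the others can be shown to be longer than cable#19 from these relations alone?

7

The elements the relations force above cable#19 are cable#8, cable#4, cable#5, cable#3, cable#10, cable#11, cable#17 — no chain reaches any other.
That is 7.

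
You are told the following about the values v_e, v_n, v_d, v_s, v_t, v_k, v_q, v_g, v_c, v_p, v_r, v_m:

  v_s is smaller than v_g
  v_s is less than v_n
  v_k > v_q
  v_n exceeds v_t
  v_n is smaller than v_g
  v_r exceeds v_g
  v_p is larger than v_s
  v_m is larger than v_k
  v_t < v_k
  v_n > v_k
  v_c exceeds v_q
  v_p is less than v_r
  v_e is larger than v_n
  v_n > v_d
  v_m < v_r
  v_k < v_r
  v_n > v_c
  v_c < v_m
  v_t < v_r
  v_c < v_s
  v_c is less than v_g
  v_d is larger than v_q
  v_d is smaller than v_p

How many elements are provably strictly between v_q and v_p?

3

The relations place v_q below v_p. An element lies strictly between them when it is forced above v_q and also forced below v_p.
Above v_q: {v_k, v_d, v_c, v_s, v_m, v_n, v_e, v_g, v_r}. Below v_p: {v_d, v_c, v_s}.
Intersection: {v_d, v_c, v_s} — 3.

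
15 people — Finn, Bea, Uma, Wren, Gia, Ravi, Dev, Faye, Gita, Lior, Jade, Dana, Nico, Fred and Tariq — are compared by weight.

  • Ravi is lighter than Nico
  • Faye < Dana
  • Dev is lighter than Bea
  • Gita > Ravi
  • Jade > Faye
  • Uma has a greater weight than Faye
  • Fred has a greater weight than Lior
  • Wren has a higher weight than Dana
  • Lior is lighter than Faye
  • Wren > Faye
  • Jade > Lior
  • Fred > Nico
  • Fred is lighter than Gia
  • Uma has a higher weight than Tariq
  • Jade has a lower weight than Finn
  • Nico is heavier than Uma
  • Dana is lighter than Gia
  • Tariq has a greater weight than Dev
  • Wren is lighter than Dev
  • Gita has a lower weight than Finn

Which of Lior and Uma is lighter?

Lior

Following the relations from Lior: Lior < Faye < Dana < Wren < Dev < Tariq < Uma.
So Lior < Uma; Lior is the lighter of the two.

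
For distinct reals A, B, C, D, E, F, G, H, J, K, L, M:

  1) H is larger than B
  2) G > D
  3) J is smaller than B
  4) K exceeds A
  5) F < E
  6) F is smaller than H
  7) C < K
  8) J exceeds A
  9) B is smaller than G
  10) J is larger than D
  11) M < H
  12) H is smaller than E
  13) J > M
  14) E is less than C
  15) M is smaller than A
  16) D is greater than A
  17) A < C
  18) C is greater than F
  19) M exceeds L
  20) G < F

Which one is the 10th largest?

Piecing the relations together gives one ordering: L < M < A < D < J < B < G < F < H < E < C < K.
Counting 10 from the largest end gives A.

A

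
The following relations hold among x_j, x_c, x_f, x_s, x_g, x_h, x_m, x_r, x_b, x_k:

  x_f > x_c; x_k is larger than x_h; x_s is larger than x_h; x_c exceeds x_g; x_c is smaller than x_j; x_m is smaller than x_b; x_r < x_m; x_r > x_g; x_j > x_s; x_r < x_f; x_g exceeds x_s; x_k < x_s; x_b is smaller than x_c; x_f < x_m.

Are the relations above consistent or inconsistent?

Chaining the given relations yields x_f < x_m < x_b < x_c, so x_f < x_c. But one relation states x_c < x_f. These cannot both hold.

inconsistent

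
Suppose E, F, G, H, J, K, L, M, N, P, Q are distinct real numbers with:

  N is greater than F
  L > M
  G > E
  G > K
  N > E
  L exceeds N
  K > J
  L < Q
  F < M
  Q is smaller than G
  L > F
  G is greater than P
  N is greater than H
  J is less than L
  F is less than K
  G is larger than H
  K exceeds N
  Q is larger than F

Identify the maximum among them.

G

J is not greatest since J < K; E is not greatest since E < N; F is not greatest since F < M; M is not greatest since M < L; H is not greatest since H < G; N is not greatest since N < L; K is not greatest since K < G; P is not greatest since P < G; L is not greatest since L < Q; Q is not greatest since Q < G.
Only G has nothing above it, so G is the maximum.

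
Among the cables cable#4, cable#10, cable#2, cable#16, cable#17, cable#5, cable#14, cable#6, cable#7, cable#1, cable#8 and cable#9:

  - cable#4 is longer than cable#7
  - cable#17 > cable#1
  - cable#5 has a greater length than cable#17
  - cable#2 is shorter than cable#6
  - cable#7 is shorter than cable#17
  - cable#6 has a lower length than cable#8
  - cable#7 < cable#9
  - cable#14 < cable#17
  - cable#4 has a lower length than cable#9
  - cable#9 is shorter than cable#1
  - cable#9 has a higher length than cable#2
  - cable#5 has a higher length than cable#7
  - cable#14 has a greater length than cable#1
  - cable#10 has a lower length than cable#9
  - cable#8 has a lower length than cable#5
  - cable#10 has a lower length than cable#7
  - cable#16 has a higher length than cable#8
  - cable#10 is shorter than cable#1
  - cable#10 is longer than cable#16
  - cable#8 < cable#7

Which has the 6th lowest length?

cable#7

The consecutive relations fix a unique order: cable#2 < cable#6 < cable#8 < cable#16 < cable#10 < cable#7 < cable#4 < cable#9 < cable#1 < cable#14 < cable#17 < cable#5.
The 6th smallest is cable#7.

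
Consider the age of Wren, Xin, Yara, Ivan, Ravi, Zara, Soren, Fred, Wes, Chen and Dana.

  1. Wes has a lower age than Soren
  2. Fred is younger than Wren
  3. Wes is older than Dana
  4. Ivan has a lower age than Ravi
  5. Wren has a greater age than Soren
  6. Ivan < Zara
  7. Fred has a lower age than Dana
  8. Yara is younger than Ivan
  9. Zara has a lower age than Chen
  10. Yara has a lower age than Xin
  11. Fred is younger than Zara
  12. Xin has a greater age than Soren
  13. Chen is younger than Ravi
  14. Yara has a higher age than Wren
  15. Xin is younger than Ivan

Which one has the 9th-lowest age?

Piecing the relations together gives one ordering: Fred < Dana < Wes < Soren < Wren < Yara < Xin < Ivan < Zara < Chen < Ravi.
Counting 9 from the smallest end gives Zara.

Zara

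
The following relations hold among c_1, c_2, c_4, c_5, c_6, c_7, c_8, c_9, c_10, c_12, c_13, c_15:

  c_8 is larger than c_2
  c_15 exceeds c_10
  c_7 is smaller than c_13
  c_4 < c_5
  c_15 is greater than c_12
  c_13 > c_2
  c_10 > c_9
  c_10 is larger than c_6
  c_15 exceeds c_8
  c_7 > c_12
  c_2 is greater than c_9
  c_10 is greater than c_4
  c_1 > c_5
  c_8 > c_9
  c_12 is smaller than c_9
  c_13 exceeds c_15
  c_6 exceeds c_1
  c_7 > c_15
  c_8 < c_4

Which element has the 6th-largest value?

Piecing the relations together gives one ordering: c_12 < c_9 < c_2 < c_8 < c_4 < c_5 < c_1 < c_6 < c_10 < c_15 < c_7 < c_13.
Counting 6 from the largest end gives c_1.

c_1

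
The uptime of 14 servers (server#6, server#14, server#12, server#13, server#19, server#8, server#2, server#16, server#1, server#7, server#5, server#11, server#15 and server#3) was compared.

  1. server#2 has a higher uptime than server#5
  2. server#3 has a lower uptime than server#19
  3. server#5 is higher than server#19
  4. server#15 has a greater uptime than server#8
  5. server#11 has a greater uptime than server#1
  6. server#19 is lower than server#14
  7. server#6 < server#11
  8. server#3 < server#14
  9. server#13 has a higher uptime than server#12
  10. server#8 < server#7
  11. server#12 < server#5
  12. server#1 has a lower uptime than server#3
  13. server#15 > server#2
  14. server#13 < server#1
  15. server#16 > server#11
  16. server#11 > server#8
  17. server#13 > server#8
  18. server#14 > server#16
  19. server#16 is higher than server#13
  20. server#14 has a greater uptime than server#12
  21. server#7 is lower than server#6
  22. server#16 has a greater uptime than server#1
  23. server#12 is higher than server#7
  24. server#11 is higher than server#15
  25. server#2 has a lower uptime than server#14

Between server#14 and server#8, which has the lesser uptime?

server#8

server#8 < server#7 and server#7 < server#12 give server#8 < server#12.
With server#12 < server#13: server#8 < server#7 < server#12 < server#13.
Then server#13 < server#1 extends the chain to server#1.
Then server#1 < server#3 extends the chain to server#3.
Then server#3 < server#19 extends the chain to server#19.
With server#19 < server#5: server#8 < server#7 < server#12 < server#13 < server#1 < server#3 < server#19 < server#5.
Then server#5 < server#2 extends the chain to server#2.
With server#2 < server#15: server#8 < server#7 < server#12 < server#13 < server#1 < server#3 < server#19 < server#5 < server#2 < server#15.
Then server#15 < server#11 extends the chain to server#11.
With server#11 < server#16: server#8 < server#7 < server#12 < server#13 < server#1 < server#3 < server#19 < server#5 < server#2 < server#15 < server#11 < server#16.
Then server#16 < server#14 extends the chain to server#14.
So server#8 < server#14; server#8 is the lower of the two.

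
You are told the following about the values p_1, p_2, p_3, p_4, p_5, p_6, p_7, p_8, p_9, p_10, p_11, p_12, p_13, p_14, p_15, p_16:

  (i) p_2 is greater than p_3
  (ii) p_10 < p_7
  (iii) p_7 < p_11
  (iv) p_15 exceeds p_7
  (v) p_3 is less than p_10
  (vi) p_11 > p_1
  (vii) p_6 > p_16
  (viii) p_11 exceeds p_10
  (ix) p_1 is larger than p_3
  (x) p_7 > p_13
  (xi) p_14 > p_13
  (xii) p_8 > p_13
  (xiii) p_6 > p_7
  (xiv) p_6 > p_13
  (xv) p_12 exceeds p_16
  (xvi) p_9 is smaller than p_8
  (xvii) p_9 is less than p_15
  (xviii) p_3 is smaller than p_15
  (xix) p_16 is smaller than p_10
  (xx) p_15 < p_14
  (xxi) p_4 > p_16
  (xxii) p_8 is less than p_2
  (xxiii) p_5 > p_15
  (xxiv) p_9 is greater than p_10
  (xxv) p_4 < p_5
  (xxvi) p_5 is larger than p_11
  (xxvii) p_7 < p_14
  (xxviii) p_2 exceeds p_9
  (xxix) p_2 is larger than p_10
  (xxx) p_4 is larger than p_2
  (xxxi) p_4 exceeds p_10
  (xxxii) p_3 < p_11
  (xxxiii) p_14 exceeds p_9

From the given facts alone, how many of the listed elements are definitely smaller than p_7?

4

From p_7 the given relations immediately reach p_10, p_13.
From those, p_3, p_16 — 4 in total.
Nothing else is reachable below p_7; 4 in all.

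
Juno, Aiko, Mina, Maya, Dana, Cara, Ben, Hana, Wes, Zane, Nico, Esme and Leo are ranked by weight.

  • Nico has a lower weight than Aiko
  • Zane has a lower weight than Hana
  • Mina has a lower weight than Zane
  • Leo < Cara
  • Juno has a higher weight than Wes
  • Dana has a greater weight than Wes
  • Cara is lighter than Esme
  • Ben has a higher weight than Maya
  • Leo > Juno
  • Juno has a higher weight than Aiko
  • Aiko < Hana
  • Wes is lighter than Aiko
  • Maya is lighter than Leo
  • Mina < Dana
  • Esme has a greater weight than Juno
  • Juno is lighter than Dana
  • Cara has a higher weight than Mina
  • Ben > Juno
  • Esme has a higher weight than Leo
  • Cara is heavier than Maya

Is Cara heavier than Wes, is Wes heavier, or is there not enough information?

Following the relations from Wes: Wes < Aiko < Juno < Leo < Cara.
So Cara is heavier.

Cara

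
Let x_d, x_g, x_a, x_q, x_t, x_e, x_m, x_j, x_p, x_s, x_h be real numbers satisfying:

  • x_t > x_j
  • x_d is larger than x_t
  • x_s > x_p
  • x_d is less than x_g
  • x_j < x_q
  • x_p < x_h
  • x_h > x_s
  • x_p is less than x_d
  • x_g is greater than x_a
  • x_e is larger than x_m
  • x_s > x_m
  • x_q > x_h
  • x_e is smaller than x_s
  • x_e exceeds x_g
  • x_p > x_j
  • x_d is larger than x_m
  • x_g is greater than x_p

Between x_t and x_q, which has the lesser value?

x_t < x_d and x_d < x_g give x_t < x_g.
With x_g < x_e: x_t < x_d < x_g < x_e.
With x_e < x_s: x_t < x_d < x_g < x_e < x_s.
Then x_s < x_h extends the chain to x_h.
Then x_h < x_q extends the chain to x_q.
So x_t < x_q; x_t is the smaller of the two.

x_t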